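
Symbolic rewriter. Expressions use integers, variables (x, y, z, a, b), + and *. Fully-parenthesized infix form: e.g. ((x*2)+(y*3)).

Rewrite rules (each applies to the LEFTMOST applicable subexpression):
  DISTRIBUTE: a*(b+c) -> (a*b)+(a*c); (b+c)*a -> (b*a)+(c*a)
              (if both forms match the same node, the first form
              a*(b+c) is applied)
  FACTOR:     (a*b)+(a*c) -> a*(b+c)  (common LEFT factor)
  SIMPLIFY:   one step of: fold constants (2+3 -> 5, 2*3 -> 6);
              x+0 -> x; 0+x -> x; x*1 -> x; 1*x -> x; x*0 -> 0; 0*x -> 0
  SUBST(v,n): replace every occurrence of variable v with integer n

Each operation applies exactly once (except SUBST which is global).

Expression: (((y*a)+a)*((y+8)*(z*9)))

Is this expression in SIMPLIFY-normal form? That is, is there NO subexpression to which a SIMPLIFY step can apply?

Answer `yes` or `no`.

Answer: yes

Derivation:
Expression: (((y*a)+a)*((y+8)*(z*9)))
Scanning for simplifiable subexpressions (pre-order)...
  at root: (((y*a)+a)*((y+8)*(z*9))) (not simplifiable)
  at L: ((y*a)+a) (not simplifiable)
  at LL: (y*a) (not simplifiable)
  at R: ((y+8)*(z*9)) (not simplifiable)
  at RL: (y+8) (not simplifiable)
  at RR: (z*9) (not simplifiable)
Result: no simplifiable subexpression found -> normal form.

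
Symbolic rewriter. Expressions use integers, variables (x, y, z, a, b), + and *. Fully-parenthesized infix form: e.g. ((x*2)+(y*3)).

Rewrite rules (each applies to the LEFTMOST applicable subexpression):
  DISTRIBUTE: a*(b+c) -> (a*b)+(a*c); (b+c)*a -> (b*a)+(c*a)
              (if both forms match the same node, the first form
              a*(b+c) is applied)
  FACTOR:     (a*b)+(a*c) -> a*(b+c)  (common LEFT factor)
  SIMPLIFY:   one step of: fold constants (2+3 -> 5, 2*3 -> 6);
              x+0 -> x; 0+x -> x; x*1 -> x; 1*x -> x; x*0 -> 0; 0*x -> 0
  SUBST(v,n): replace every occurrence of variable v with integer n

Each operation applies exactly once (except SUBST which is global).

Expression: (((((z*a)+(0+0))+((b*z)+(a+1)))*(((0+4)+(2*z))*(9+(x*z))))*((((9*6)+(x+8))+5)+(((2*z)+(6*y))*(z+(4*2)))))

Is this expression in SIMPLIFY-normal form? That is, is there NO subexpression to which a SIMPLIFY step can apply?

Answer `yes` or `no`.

Answer: no

Derivation:
Expression: (((((z*a)+(0+0))+((b*z)+(a+1)))*(((0+4)+(2*z))*(9+(x*z))))*((((9*6)+(x+8))+5)+(((2*z)+(6*y))*(z+(4*2)))))
Scanning for simplifiable subexpressions (pre-order)...
  at root: (((((z*a)+(0+0))+((b*z)+(a+1)))*(((0+4)+(2*z))*(9+(x*z))))*((((9*6)+(x+8))+5)+(((2*z)+(6*y))*(z+(4*2))))) (not simplifiable)
  at L: ((((z*a)+(0+0))+((b*z)+(a+1)))*(((0+4)+(2*z))*(9+(x*z)))) (not simplifiable)
  at LL: (((z*a)+(0+0))+((b*z)+(a+1))) (not simplifiable)
  at LLL: ((z*a)+(0+0)) (not simplifiable)
  at LLLL: (z*a) (not simplifiable)
  at LLLR: (0+0) (SIMPLIFIABLE)
  at LLR: ((b*z)+(a+1)) (not simplifiable)
  at LLRL: (b*z) (not simplifiable)
  at LLRR: (a+1) (not simplifiable)
  at LR: (((0+4)+(2*z))*(9+(x*z))) (not simplifiable)
  at LRL: ((0+4)+(2*z)) (not simplifiable)
  at LRLL: (0+4) (SIMPLIFIABLE)
  at LRLR: (2*z) (not simplifiable)
  at LRR: (9+(x*z)) (not simplifiable)
  at LRRR: (x*z) (not simplifiable)
  at R: ((((9*6)+(x+8))+5)+(((2*z)+(6*y))*(z+(4*2)))) (not simplifiable)
  at RL: (((9*6)+(x+8))+5) (not simplifiable)
  at RLL: ((9*6)+(x+8)) (not simplifiable)
  at RLLL: (9*6) (SIMPLIFIABLE)
  at RLLR: (x+8) (not simplifiable)
  at RR: (((2*z)+(6*y))*(z+(4*2))) (not simplifiable)
  at RRL: ((2*z)+(6*y)) (not simplifiable)
  at RRLL: (2*z) (not simplifiable)
  at RRLR: (6*y) (not simplifiable)
  at RRR: (z+(4*2)) (not simplifiable)
  at RRRR: (4*2) (SIMPLIFIABLE)
Found simplifiable subexpr at path LLLR: (0+0)
One SIMPLIFY step would give: (((((z*a)+0)+((b*z)+(a+1)))*(((0+4)+(2*z))*(9+(x*z))))*((((9*6)+(x+8))+5)+(((2*z)+(6*y))*(z+(4*2)))))
-> NOT in normal form.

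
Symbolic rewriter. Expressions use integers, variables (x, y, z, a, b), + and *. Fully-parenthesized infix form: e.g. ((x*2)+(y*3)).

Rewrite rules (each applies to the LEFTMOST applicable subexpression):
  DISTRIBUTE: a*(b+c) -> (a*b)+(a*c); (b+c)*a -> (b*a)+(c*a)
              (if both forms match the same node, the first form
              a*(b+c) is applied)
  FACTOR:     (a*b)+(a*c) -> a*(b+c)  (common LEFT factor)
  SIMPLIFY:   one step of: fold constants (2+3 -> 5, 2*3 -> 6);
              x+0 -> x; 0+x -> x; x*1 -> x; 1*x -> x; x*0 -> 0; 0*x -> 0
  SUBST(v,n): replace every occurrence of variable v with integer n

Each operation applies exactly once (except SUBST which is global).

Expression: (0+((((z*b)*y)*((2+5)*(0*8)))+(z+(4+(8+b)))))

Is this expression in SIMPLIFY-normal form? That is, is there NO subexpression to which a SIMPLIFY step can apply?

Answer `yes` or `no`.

Expression: (0+((((z*b)*y)*((2+5)*(0*8)))+(z+(4+(8+b)))))
Scanning for simplifiable subexpressions (pre-order)...
  at root: (0+((((z*b)*y)*((2+5)*(0*8)))+(z+(4+(8+b))))) (SIMPLIFIABLE)
  at R: ((((z*b)*y)*((2+5)*(0*8)))+(z+(4+(8+b)))) (not simplifiable)
  at RL: (((z*b)*y)*((2+5)*(0*8))) (not simplifiable)
  at RLL: ((z*b)*y) (not simplifiable)
  at RLLL: (z*b) (not simplifiable)
  at RLR: ((2+5)*(0*8)) (not simplifiable)
  at RLRL: (2+5) (SIMPLIFIABLE)
  at RLRR: (0*8) (SIMPLIFIABLE)
  at RR: (z+(4+(8+b))) (not simplifiable)
  at RRR: (4+(8+b)) (not simplifiable)
  at RRRR: (8+b) (not simplifiable)
Found simplifiable subexpr at path root: (0+((((z*b)*y)*((2+5)*(0*8)))+(z+(4+(8+b)))))
One SIMPLIFY step would give: ((((z*b)*y)*((2+5)*(0*8)))+(z+(4+(8+b))))
-> NOT in normal form.

Answer: no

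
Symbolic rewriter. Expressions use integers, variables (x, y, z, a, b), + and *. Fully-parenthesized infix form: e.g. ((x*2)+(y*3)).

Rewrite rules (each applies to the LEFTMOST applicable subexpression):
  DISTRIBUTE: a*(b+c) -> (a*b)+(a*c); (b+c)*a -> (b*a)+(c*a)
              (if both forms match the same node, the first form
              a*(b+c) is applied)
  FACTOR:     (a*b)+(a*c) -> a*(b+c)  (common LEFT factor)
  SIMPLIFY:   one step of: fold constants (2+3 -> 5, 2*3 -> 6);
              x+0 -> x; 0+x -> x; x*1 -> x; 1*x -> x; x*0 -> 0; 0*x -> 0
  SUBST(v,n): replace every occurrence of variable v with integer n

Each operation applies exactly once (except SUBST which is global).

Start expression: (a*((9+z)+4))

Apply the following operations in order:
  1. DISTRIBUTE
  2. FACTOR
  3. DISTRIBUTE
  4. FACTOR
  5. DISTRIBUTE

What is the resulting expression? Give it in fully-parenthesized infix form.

Start: (a*((9+z)+4))
Apply DISTRIBUTE at root (target: (a*((9+z)+4))): (a*((9+z)+4)) -> ((a*(9+z))+(a*4))
Apply FACTOR at root (target: ((a*(9+z))+(a*4))): ((a*(9+z))+(a*4)) -> (a*((9+z)+4))
Apply DISTRIBUTE at root (target: (a*((9+z)+4))): (a*((9+z)+4)) -> ((a*(9+z))+(a*4))
Apply FACTOR at root (target: ((a*(9+z))+(a*4))): ((a*(9+z))+(a*4)) -> (a*((9+z)+4))
Apply DISTRIBUTE at root (target: (a*((9+z)+4))): (a*((9+z)+4)) -> ((a*(9+z))+(a*4))

Answer: ((a*(9+z))+(a*4))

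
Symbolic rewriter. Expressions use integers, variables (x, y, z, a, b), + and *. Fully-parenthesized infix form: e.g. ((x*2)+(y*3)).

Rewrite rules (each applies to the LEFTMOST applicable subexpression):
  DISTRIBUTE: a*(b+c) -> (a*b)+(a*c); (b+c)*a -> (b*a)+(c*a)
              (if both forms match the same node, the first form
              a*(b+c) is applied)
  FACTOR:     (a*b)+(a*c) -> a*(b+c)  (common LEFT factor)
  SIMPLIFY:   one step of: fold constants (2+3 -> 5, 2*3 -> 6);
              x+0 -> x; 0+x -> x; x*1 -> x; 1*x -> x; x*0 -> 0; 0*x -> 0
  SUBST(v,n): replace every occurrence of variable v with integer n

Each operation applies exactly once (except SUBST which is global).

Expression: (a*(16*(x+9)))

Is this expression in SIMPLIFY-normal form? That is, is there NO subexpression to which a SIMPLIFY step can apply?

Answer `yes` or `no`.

Answer: yes

Derivation:
Expression: (a*(16*(x+9)))
Scanning for simplifiable subexpressions (pre-order)...
  at root: (a*(16*(x+9))) (not simplifiable)
  at R: (16*(x+9)) (not simplifiable)
  at RR: (x+9) (not simplifiable)
Result: no simplifiable subexpression found -> normal form.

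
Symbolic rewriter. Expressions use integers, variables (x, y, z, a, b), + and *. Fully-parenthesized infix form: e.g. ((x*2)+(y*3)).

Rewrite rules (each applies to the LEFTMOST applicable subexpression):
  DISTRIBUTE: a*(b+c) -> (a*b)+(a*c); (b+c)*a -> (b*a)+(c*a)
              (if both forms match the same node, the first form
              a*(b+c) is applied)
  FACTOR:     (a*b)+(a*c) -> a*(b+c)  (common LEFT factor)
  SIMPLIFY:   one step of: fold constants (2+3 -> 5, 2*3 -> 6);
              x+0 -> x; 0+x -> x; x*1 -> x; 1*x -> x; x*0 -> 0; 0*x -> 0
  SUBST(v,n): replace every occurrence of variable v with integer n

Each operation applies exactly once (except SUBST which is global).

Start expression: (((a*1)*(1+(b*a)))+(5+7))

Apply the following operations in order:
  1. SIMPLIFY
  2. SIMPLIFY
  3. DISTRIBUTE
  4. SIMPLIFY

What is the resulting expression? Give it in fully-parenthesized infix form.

Answer: ((a+(a*(b*a)))+12)

Derivation:
Start: (((a*1)*(1+(b*a)))+(5+7))
Apply SIMPLIFY at LL (target: (a*1)): (((a*1)*(1+(b*a)))+(5+7)) -> ((a*(1+(b*a)))+(5+7))
Apply SIMPLIFY at R (target: (5+7)): ((a*(1+(b*a)))+(5+7)) -> ((a*(1+(b*a)))+12)
Apply DISTRIBUTE at L (target: (a*(1+(b*a)))): ((a*(1+(b*a)))+12) -> (((a*1)+(a*(b*a)))+12)
Apply SIMPLIFY at LL (target: (a*1)): (((a*1)+(a*(b*a)))+12) -> ((a+(a*(b*a)))+12)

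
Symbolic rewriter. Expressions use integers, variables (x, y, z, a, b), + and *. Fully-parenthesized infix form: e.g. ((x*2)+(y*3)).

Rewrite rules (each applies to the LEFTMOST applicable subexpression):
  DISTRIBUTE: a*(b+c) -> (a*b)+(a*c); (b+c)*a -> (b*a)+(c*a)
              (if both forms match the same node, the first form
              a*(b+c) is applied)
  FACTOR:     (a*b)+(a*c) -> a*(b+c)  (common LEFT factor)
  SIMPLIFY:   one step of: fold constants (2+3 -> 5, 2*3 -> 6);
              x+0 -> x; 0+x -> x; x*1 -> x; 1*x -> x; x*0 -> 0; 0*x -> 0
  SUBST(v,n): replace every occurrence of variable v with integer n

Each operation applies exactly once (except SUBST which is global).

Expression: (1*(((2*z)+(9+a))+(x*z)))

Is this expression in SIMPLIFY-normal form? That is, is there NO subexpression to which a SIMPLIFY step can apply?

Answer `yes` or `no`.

Answer: no

Derivation:
Expression: (1*(((2*z)+(9+a))+(x*z)))
Scanning for simplifiable subexpressions (pre-order)...
  at root: (1*(((2*z)+(9+a))+(x*z))) (SIMPLIFIABLE)
  at R: (((2*z)+(9+a))+(x*z)) (not simplifiable)
  at RL: ((2*z)+(9+a)) (not simplifiable)
  at RLL: (2*z) (not simplifiable)
  at RLR: (9+a) (not simplifiable)
  at RR: (x*z) (not simplifiable)
Found simplifiable subexpr at path root: (1*(((2*z)+(9+a))+(x*z)))
One SIMPLIFY step would give: (((2*z)+(9+a))+(x*z))
-> NOT in normal form.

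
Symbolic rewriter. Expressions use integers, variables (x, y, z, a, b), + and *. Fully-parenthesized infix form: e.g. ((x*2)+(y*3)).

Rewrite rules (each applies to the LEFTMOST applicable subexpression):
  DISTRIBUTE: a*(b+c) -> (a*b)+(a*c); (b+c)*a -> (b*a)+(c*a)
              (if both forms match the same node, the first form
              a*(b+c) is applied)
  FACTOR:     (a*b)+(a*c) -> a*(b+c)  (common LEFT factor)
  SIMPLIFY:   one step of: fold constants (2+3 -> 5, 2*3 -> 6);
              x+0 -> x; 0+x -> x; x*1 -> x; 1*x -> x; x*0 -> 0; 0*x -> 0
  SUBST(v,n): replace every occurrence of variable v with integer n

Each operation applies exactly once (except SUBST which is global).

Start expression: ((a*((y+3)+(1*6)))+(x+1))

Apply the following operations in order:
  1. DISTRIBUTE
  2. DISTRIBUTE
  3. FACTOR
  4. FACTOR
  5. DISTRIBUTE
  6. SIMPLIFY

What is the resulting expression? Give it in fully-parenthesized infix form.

Answer: (((a*(y+3))+(a*6))+(x+1))

Derivation:
Start: ((a*((y+3)+(1*6)))+(x+1))
Apply DISTRIBUTE at L (target: (a*((y+3)+(1*6)))): ((a*((y+3)+(1*6)))+(x+1)) -> (((a*(y+3))+(a*(1*6)))+(x+1))
Apply DISTRIBUTE at LL (target: (a*(y+3))): (((a*(y+3))+(a*(1*6)))+(x+1)) -> ((((a*y)+(a*3))+(a*(1*6)))+(x+1))
Apply FACTOR at LL (target: ((a*y)+(a*3))): ((((a*y)+(a*3))+(a*(1*6)))+(x+1)) -> (((a*(y+3))+(a*(1*6)))+(x+1))
Apply FACTOR at L (target: ((a*(y+3))+(a*(1*6)))): (((a*(y+3))+(a*(1*6)))+(x+1)) -> ((a*((y+3)+(1*6)))+(x+1))
Apply DISTRIBUTE at L (target: (a*((y+3)+(1*6)))): ((a*((y+3)+(1*6)))+(x+1)) -> (((a*(y+3))+(a*(1*6)))+(x+1))
Apply SIMPLIFY at LRR (target: (1*6)): (((a*(y+3))+(a*(1*6)))+(x+1)) -> (((a*(y+3))+(a*6))+(x+1))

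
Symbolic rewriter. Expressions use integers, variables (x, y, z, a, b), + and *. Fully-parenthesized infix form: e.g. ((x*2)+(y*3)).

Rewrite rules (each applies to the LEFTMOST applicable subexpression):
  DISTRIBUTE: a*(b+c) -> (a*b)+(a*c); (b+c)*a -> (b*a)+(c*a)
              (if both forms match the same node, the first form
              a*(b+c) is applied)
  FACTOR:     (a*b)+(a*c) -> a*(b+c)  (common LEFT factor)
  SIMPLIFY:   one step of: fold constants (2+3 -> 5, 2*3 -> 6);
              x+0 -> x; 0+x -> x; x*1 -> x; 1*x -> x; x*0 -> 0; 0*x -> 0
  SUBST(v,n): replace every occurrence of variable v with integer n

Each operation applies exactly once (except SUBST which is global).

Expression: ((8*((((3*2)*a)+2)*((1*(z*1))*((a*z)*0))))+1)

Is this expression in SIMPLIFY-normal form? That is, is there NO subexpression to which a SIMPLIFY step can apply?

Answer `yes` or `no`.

Answer: no

Derivation:
Expression: ((8*((((3*2)*a)+2)*((1*(z*1))*((a*z)*0))))+1)
Scanning for simplifiable subexpressions (pre-order)...
  at root: ((8*((((3*2)*a)+2)*((1*(z*1))*((a*z)*0))))+1) (not simplifiable)
  at L: (8*((((3*2)*a)+2)*((1*(z*1))*((a*z)*0)))) (not simplifiable)
  at LR: ((((3*2)*a)+2)*((1*(z*1))*((a*z)*0))) (not simplifiable)
  at LRL: (((3*2)*a)+2) (not simplifiable)
  at LRLL: ((3*2)*a) (not simplifiable)
  at LRLLL: (3*2) (SIMPLIFIABLE)
  at LRR: ((1*(z*1))*((a*z)*0)) (not simplifiable)
  at LRRL: (1*(z*1)) (SIMPLIFIABLE)
  at LRRLR: (z*1) (SIMPLIFIABLE)
  at LRRR: ((a*z)*0) (SIMPLIFIABLE)
  at LRRRL: (a*z) (not simplifiable)
Found simplifiable subexpr at path LRLLL: (3*2)
One SIMPLIFY step would give: ((8*(((6*a)+2)*((1*(z*1))*((a*z)*0))))+1)
-> NOT in normal form.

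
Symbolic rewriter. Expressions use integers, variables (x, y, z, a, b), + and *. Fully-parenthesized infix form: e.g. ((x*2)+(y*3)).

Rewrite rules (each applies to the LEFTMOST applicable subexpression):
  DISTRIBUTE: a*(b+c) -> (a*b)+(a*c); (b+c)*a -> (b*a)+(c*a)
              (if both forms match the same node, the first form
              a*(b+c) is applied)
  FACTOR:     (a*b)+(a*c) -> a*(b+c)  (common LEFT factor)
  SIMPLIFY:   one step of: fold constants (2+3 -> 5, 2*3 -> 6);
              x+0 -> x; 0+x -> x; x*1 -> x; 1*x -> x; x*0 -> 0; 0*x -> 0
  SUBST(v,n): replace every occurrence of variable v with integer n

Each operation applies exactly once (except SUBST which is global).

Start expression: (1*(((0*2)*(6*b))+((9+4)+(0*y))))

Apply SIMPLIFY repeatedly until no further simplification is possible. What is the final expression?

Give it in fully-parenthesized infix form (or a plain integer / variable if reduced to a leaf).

Start: (1*(((0*2)*(6*b))+((9+4)+(0*y))))
Step 1: at root: (1*(((0*2)*(6*b))+((9+4)+(0*y)))) -> (((0*2)*(6*b))+((9+4)+(0*y))); overall: (1*(((0*2)*(6*b))+((9+4)+(0*y)))) -> (((0*2)*(6*b))+((9+4)+(0*y)))
Step 2: at LL: (0*2) -> 0; overall: (((0*2)*(6*b))+((9+4)+(0*y))) -> ((0*(6*b))+((9+4)+(0*y)))
Step 3: at L: (0*(6*b)) -> 0; overall: ((0*(6*b))+((9+4)+(0*y))) -> (0+((9+4)+(0*y)))
Step 4: at root: (0+((9+4)+(0*y))) -> ((9+4)+(0*y)); overall: (0+((9+4)+(0*y))) -> ((9+4)+(0*y))
Step 5: at L: (9+4) -> 13; overall: ((9+4)+(0*y)) -> (13+(0*y))
Step 6: at R: (0*y) -> 0; overall: (13+(0*y)) -> (13+0)
Step 7: at root: (13+0) -> 13; overall: (13+0) -> 13
Fixed point: 13

Answer: 13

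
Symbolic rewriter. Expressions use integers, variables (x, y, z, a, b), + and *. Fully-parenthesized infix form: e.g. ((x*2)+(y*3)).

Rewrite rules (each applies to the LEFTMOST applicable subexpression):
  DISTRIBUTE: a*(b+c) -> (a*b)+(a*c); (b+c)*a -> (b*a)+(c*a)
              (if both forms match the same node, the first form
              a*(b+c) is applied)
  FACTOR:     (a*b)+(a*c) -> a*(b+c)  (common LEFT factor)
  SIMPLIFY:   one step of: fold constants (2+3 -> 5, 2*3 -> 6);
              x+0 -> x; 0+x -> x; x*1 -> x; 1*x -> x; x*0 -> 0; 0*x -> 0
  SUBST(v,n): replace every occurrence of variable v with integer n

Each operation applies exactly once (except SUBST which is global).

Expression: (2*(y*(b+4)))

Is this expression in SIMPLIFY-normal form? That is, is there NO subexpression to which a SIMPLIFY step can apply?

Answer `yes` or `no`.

Expression: (2*(y*(b+4)))
Scanning for simplifiable subexpressions (pre-order)...
  at root: (2*(y*(b+4))) (not simplifiable)
  at R: (y*(b+4)) (not simplifiable)
  at RR: (b+4) (not simplifiable)
Result: no simplifiable subexpression found -> normal form.

Answer: yes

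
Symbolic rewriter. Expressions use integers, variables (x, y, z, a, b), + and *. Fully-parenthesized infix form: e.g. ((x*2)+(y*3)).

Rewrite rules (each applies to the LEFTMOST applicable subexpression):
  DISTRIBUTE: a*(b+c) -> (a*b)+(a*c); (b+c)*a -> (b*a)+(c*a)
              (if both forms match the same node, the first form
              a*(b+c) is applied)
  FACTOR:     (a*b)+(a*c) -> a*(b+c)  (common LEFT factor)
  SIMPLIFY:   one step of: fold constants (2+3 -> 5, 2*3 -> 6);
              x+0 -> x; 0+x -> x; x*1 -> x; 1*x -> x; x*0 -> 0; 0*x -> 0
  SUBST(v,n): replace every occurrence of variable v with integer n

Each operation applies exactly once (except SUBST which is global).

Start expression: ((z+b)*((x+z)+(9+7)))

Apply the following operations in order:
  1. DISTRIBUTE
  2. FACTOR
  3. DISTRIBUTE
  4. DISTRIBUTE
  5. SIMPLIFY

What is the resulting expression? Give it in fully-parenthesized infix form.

Answer: ((((z+b)*x)+((z+b)*z))+((z+b)*16))

Derivation:
Start: ((z+b)*((x+z)+(9+7)))
Apply DISTRIBUTE at root (target: ((z+b)*((x+z)+(9+7)))): ((z+b)*((x+z)+(9+7))) -> (((z+b)*(x+z))+((z+b)*(9+7)))
Apply FACTOR at root (target: (((z+b)*(x+z))+((z+b)*(9+7)))): (((z+b)*(x+z))+((z+b)*(9+7))) -> ((z+b)*((x+z)+(9+7)))
Apply DISTRIBUTE at root (target: ((z+b)*((x+z)+(9+7)))): ((z+b)*((x+z)+(9+7))) -> (((z+b)*(x+z))+((z+b)*(9+7)))
Apply DISTRIBUTE at L (target: ((z+b)*(x+z))): (((z+b)*(x+z))+((z+b)*(9+7))) -> ((((z+b)*x)+((z+b)*z))+((z+b)*(9+7)))
Apply SIMPLIFY at RR (target: (9+7)): ((((z+b)*x)+((z+b)*z))+((z+b)*(9+7))) -> ((((z+b)*x)+((z+b)*z))+((z+b)*16))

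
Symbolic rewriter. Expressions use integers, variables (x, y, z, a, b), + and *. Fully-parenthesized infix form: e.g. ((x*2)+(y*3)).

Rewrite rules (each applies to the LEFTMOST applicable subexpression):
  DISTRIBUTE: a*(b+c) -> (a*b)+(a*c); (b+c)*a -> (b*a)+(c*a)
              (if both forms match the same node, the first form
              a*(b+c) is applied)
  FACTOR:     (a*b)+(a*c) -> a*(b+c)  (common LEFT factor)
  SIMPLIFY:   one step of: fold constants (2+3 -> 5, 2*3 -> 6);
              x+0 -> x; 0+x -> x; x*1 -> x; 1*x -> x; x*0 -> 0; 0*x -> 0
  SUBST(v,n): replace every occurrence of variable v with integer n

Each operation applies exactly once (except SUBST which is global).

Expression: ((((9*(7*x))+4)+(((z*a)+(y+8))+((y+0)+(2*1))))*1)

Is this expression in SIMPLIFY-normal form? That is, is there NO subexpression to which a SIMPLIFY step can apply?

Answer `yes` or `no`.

Answer: no

Derivation:
Expression: ((((9*(7*x))+4)+(((z*a)+(y+8))+((y+0)+(2*1))))*1)
Scanning for simplifiable subexpressions (pre-order)...
  at root: ((((9*(7*x))+4)+(((z*a)+(y+8))+((y+0)+(2*1))))*1) (SIMPLIFIABLE)
  at L: (((9*(7*x))+4)+(((z*a)+(y+8))+((y+0)+(2*1)))) (not simplifiable)
  at LL: ((9*(7*x))+4) (not simplifiable)
  at LLL: (9*(7*x)) (not simplifiable)
  at LLLR: (7*x) (not simplifiable)
  at LR: (((z*a)+(y+8))+((y+0)+(2*1))) (not simplifiable)
  at LRL: ((z*a)+(y+8)) (not simplifiable)
  at LRLL: (z*a) (not simplifiable)
  at LRLR: (y+8) (not simplifiable)
  at LRR: ((y+0)+(2*1)) (not simplifiable)
  at LRRL: (y+0) (SIMPLIFIABLE)
  at LRRR: (2*1) (SIMPLIFIABLE)
Found simplifiable subexpr at path root: ((((9*(7*x))+4)+(((z*a)+(y+8))+((y+0)+(2*1))))*1)
One SIMPLIFY step would give: (((9*(7*x))+4)+(((z*a)+(y+8))+((y+0)+(2*1))))
-> NOT in normal form.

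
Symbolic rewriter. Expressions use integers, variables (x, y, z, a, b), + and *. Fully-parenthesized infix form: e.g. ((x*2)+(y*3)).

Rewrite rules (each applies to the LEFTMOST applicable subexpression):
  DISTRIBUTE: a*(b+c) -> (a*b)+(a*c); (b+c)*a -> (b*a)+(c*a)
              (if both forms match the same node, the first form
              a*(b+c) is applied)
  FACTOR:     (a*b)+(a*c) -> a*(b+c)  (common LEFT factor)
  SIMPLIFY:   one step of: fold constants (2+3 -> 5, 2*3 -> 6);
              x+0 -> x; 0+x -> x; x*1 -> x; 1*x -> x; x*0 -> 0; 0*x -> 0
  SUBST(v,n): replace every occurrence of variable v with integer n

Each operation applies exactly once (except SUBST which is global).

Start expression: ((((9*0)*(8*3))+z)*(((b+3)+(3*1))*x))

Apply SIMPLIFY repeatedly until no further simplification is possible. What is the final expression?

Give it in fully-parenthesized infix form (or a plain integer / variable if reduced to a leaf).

Answer: (z*(((b+3)+3)*x))

Derivation:
Start: ((((9*0)*(8*3))+z)*(((b+3)+(3*1))*x))
Step 1: at LLL: (9*0) -> 0; overall: ((((9*0)*(8*3))+z)*(((b+3)+(3*1))*x)) -> (((0*(8*3))+z)*(((b+3)+(3*1))*x))
Step 2: at LL: (0*(8*3)) -> 0; overall: (((0*(8*3))+z)*(((b+3)+(3*1))*x)) -> ((0+z)*(((b+3)+(3*1))*x))
Step 3: at L: (0+z) -> z; overall: ((0+z)*(((b+3)+(3*1))*x)) -> (z*(((b+3)+(3*1))*x))
Step 4: at RLR: (3*1) -> 3; overall: (z*(((b+3)+(3*1))*x)) -> (z*(((b+3)+3)*x))
Fixed point: (z*(((b+3)+3)*x))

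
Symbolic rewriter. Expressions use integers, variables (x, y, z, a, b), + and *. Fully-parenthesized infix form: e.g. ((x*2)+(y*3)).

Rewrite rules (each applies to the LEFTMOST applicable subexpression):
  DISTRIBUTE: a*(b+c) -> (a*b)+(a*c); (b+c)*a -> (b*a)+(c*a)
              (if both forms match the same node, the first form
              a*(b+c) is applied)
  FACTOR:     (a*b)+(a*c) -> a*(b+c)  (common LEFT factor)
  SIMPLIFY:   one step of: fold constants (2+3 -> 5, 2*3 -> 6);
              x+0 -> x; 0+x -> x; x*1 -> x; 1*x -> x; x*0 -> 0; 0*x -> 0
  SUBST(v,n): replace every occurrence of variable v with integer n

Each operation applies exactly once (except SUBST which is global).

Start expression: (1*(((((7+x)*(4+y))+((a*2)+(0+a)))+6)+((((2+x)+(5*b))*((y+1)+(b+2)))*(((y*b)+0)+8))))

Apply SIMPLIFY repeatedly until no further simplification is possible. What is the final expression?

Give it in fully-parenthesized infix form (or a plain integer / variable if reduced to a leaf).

Answer: (((((7+x)*(4+y))+((a*2)+a))+6)+((((2+x)+(5*b))*((y+1)+(b+2)))*((y*b)+8)))

Derivation:
Start: (1*(((((7+x)*(4+y))+((a*2)+(0+a)))+6)+((((2+x)+(5*b))*((y+1)+(b+2)))*(((y*b)+0)+8))))
Step 1: at root: (1*(((((7+x)*(4+y))+((a*2)+(0+a)))+6)+((((2+x)+(5*b))*((y+1)+(b+2)))*(((y*b)+0)+8)))) -> (((((7+x)*(4+y))+((a*2)+(0+a)))+6)+((((2+x)+(5*b))*((y+1)+(b+2)))*(((y*b)+0)+8))); overall: (1*(((((7+x)*(4+y))+((a*2)+(0+a)))+6)+((((2+x)+(5*b))*((y+1)+(b+2)))*(((y*b)+0)+8)))) -> (((((7+x)*(4+y))+((a*2)+(0+a)))+6)+((((2+x)+(5*b))*((y+1)+(b+2)))*(((y*b)+0)+8)))
Step 2: at LLRR: (0+a) -> a; overall: (((((7+x)*(4+y))+((a*2)+(0+a)))+6)+((((2+x)+(5*b))*((y+1)+(b+2)))*(((y*b)+0)+8))) -> (((((7+x)*(4+y))+((a*2)+a))+6)+((((2+x)+(5*b))*((y+1)+(b+2)))*(((y*b)+0)+8)))
Step 3: at RRL: ((y*b)+0) -> (y*b); overall: (((((7+x)*(4+y))+((a*2)+a))+6)+((((2+x)+(5*b))*((y+1)+(b+2)))*(((y*b)+0)+8))) -> (((((7+x)*(4+y))+((a*2)+a))+6)+((((2+x)+(5*b))*((y+1)+(b+2)))*((y*b)+8)))
Fixed point: (((((7+x)*(4+y))+((a*2)+a))+6)+((((2+x)+(5*b))*((y+1)+(b+2)))*((y*b)+8)))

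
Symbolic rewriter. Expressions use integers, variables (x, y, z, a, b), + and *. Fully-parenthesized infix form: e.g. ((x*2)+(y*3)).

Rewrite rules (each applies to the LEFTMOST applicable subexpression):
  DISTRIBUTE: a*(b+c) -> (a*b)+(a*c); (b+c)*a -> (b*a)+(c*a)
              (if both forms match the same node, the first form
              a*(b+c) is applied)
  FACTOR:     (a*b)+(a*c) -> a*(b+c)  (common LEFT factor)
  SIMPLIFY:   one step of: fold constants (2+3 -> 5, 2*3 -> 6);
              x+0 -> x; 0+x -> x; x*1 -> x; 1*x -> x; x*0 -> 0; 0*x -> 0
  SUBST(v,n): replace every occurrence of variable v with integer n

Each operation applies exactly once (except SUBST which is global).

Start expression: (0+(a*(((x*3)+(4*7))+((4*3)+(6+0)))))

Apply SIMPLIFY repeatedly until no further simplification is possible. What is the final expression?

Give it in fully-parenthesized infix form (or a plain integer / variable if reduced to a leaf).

Answer: (a*(((x*3)+28)+18))

Derivation:
Start: (0+(a*(((x*3)+(4*7))+((4*3)+(6+0)))))
Step 1: at root: (0+(a*(((x*3)+(4*7))+((4*3)+(6+0))))) -> (a*(((x*3)+(4*7))+((4*3)+(6+0)))); overall: (0+(a*(((x*3)+(4*7))+((4*3)+(6+0))))) -> (a*(((x*3)+(4*7))+((4*3)+(6+0))))
Step 2: at RLR: (4*7) -> 28; overall: (a*(((x*3)+(4*7))+((4*3)+(6+0)))) -> (a*(((x*3)+28)+((4*3)+(6+0))))
Step 3: at RRL: (4*3) -> 12; overall: (a*(((x*3)+28)+((4*3)+(6+0)))) -> (a*(((x*3)+28)+(12+(6+0))))
Step 4: at RRR: (6+0) -> 6; overall: (a*(((x*3)+28)+(12+(6+0)))) -> (a*(((x*3)+28)+(12+6)))
Step 5: at RR: (12+6) -> 18; overall: (a*(((x*3)+28)+(12+6))) -> (a*(((x*3)+28)+18))
Fixed point: (a*(((x*3)+28)+18))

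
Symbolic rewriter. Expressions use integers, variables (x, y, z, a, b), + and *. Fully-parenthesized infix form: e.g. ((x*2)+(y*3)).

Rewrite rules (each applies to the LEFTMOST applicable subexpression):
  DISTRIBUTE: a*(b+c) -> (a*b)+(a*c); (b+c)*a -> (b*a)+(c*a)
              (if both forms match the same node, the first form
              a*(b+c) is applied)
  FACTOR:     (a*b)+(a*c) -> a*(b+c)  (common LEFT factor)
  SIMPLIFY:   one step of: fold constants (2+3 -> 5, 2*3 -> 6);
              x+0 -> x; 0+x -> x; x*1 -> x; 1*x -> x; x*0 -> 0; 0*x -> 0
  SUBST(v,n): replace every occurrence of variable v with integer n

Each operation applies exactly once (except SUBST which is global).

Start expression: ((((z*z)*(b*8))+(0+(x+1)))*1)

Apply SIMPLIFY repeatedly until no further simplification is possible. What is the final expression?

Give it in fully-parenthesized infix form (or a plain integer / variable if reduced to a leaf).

Start: ((((z*z)*(b*8))+(0+(x+1)))*1)
Step 1: at root: ((((z*z)*(b*8))+(0+(x+1)))*1) -> (((z*z)*(b*8))+(0+(x+1))); overall: ((((z*z)*(b*8))+(0+(x+1)))*1) -> (((z*z)*(b*8))+(0+(x+1)))
Step 2: at R: (0+(x+1)) -> (x+1); overall: (((z*z)*(b*8))+(0+(x+1))) -> (((z*z)*(b*8))+(x+1))
Fixed point: (((z*z)*(b*8))+(x+1))

Answer: (((z*z)*(b*8))+(x+1))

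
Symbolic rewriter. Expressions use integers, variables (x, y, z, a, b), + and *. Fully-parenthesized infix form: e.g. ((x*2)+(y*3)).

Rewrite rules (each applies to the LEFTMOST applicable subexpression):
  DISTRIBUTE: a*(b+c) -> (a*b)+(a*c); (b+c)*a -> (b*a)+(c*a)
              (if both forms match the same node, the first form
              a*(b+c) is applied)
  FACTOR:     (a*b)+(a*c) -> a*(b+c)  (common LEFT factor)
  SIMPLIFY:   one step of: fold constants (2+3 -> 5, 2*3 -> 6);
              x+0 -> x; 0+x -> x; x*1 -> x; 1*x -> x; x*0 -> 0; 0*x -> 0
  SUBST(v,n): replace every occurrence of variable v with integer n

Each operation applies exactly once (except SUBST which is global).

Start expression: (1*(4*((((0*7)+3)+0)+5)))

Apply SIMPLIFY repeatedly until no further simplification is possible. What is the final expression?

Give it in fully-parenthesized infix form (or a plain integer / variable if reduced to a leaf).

Start: (1*(4*((((0*7)+3)+0)+5)))
Step 1: at root: (1*(4*((((0*7)+3)+0)+5))) -> (4*((((0*7)+3)+0)+5)); overall: (1*(4*((((0*7)+3)+0)+5))) -> (4*((((0*7)+3)+0)+5))
Step 2: at RL: (((0*7)+3)+0) -> ((0*7)+3); overall: (4*((((0*7)+3)+0)+5)) -> (4*(((0*7)+3)+5))
Step 3: at RLL: (0*7) -> 0; overall: (4*(((0*7)+3)+5)) -> (4*((0+3)+5))
Step 4: at RL: (0+3) -> 3; overall: (4*((0+3)+5)) -> (4*(3+5))
Step 5: at R: (3+5) -> 8; overall: (4*(3+5)) -> (4*8)
Step 6: at root: (4*8) -> 32; overall: (4*8) -> 32
Fixed point: 32

Answer: 32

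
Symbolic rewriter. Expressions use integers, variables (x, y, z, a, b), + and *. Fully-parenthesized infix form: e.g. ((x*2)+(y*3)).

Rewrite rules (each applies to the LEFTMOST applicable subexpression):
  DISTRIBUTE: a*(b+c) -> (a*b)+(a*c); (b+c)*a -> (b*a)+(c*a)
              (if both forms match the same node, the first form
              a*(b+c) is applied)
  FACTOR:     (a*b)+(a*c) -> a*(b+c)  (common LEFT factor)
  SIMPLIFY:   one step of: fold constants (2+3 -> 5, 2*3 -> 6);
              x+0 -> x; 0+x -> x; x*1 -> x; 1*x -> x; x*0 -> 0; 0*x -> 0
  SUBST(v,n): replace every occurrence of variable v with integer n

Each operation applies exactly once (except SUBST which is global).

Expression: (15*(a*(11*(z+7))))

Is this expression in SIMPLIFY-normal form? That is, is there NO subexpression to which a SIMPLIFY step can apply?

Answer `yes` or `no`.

Answer: yes

Derivation:
Expression: (15*(a*(11*(z+7))))
Scanning for simplifiable subexpressions (pre-order)...
  at root: (15*(a*(11*(z+7)))) (not simplifiable)
  at R: (a*(11*(z+7))) (not simplifiable)
  at RR: (11*(z+7)) (not simplifiable)
  at RRR: (z+7) (not simplifiable)
Result: no simplifiable subexpression found -> normal form.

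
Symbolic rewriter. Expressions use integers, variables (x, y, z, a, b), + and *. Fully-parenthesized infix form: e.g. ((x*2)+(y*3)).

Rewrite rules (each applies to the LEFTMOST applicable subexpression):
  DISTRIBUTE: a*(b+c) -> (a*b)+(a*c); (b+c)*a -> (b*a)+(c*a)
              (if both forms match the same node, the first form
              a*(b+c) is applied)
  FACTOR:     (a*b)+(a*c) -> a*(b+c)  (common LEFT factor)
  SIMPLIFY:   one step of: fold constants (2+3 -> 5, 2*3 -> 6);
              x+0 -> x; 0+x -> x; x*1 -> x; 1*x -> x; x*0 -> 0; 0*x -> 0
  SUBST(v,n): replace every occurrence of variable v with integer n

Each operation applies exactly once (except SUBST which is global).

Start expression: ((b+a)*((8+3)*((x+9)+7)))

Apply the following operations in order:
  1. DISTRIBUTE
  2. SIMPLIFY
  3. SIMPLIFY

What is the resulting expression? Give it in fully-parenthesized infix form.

Start: ((b+a)*((8+3)*((x+9)+7)))
Apply DISTRIBUTE at root (target: ((b+a)*((8+3)*((x+9)+7)))): ((b+a)*((8+3)*((x+9)+7))) -> ((b*((8+3)*((x+9)+7)))+(a*((8+3)*((x+9)+7))))
Apply SIMPLIFY at LRL (target: (8+3)): ((b*((8+3)*((x+9)+7)))+(a*((8+3)*((x+9)+7)))) -> ((b*(11*((x+9)+7)))+(a*((8+3)*((x+9)+7))))
Apply SIMPLIFY at RRL (target: (8+3)): ((b*(11*((x+9)+7)))+(a*((8+3)*((x+9)+7)))) -> ((b*(11*((x+9)+7)))+(a*(11*((x+9)+7))))

Answer: ((b*(11*((x+9)+7)))+(a*(11*((x+9)+7))))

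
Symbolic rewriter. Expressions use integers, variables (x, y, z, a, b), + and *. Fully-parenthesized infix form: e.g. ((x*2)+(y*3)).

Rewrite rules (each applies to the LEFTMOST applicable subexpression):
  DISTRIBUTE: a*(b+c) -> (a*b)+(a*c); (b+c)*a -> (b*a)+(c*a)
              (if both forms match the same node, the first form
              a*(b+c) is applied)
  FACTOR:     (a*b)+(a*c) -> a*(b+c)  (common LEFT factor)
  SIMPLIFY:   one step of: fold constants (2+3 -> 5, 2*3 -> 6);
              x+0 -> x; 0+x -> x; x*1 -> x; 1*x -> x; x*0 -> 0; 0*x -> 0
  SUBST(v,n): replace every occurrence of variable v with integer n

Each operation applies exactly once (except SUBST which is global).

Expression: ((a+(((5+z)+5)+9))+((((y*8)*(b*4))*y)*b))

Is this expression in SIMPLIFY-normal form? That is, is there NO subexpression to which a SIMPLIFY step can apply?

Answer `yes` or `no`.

Expression: ((a+(((5+z)+5)+9))+((((y*8)*(b*4))*y)*b))
Scanning for simplifiable subexpressions (pre-order)...
  at root: ((a+(((5+z)+5)+9))+((((y*8)*(b*4))*y)*b)) (not simplifiable)
  at L: (a+(((5+z)+5)+9)) (not simplifiable)
  at LR: (((5+z)+5)+9) (not simplifiable)
  at LRL: ((5+z)+5) (not simplifiable)
  at LRLL: (5+z) (not simplifiable)
  at R: ((((y*8)*(b*4))*y)*b) (not simplifiable)
  at RL: (((y*8)*(b*4))*y) (not simplifiable)
  at RLL: ((y*8)*(b*4)) (not simplifiable)
  at RLLL: (y*8) (not simplifiable)
  at RLLR: (b*4) (not simplifiable)
Result: no simplifiable subexpression found -> normal form.

Answer: yes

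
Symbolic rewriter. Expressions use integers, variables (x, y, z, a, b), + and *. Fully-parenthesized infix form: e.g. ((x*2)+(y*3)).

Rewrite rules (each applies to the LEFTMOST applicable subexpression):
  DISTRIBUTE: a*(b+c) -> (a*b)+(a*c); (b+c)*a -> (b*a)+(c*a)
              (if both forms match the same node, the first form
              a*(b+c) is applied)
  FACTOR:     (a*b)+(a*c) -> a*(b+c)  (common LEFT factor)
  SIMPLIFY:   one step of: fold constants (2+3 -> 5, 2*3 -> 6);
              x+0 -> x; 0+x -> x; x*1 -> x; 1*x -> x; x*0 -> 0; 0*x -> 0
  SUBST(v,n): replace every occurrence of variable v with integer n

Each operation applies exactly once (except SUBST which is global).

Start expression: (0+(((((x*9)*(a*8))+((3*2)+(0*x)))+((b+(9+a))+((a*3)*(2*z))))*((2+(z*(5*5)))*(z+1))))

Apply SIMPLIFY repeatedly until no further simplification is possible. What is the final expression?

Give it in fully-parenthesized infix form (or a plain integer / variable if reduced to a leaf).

Answer: (((((x*9)*(a*8))+6)+((b+(9+a))+((a*3)*(2*z))))*((2+(z*25))*(z+1)))

Derivation:
Start: (0+(((((x*9)*(a*8))+((3*2)+(0*x)))+((b+(9+a))+((a*3)*(2*z))))*((2+(z*(5*5)))*(z+1))))
Step 1: at root: (0+(((((x*9)*(a*8))+((3*2)+(0*x)))+((b+(9+a))+((a*3)*(2*z))))*((2+(z*(5*5)))*(z+1)))) -> (((((x*9)*(a*8))+((3*2)+(0*x)))+((b+(9+a))+((a*3)*(2*z))))*((2+(z*(5*5)))*(z+1))); overall: (0+(((((x*9)*(a*8))+((3*2)+(0*x)))+((b+(9+a))+((a*3)*(2*z))))*((2+(z*(5*5)))*(z+1)))) -> (((((x*9)*(a*8))+((3*2)+(0*x)))+((b+(9+a))+((a*3)*(2*z))))*((2+(z*(5*5)))*(z+1)))
Step 2: at LLRL: (3*2) -> 6; overall: (((((x*9)*(a*8))+((3*2)+(0*x)))+((b+(9+a))+((a*3)*(2*z))))*((2+(z*(5*5)))*(z+1))) -> (((((x*9)*(a*8))+(6+(0*x)))+((b+(9+a))+((a*3)*(2*z))))*((2+(z*(5*5)))*(z+1)))
Step 3: at LLRR: (0*x) -> 0; overall: (((((x*9)*(a*8))+(6+(0*x)))+((b+(9+a))+((a*3)*(2*z))))*((2+(z*(5*5)))*(z+1))) -> (((((x*9)*(a*8))+(6+0))+((b+(9+a))+((a*3)*(2*z))))*((2+(z*(5*5)))*(z+1)))
Step 4: at LLR: (6+0) -> 6; overall: (((((x*9)*(a*8))+(6+0))+((b+(9+a))+((a*3)*(2*z))))*((2+(z*(5*5)))*(z+1))) -> (((((x*9)*(a*8))+6)+((b+(9+a))+((a*3)*(2*z))))*((2+(z*(5*5)))*(z+1)))
Step 5: at RLRR: (5*5) -> 25; overall: (((((x*9)*(a*8))+6)+((b+(9+a))+((a*3)*(2*z))))*((2+(z*(5*5)))*(z+1))) -> (((((x*9)*(a*8))+6)+((b+(9+a))+((a*3)*(2*z))))*((2+(z*25))*(z+1)))
Fixed point: (((((x*9)*(a*8))+6)+((b+(9+a))+((a*3)*(2*z))))*((2+(z*25))*(z+1)))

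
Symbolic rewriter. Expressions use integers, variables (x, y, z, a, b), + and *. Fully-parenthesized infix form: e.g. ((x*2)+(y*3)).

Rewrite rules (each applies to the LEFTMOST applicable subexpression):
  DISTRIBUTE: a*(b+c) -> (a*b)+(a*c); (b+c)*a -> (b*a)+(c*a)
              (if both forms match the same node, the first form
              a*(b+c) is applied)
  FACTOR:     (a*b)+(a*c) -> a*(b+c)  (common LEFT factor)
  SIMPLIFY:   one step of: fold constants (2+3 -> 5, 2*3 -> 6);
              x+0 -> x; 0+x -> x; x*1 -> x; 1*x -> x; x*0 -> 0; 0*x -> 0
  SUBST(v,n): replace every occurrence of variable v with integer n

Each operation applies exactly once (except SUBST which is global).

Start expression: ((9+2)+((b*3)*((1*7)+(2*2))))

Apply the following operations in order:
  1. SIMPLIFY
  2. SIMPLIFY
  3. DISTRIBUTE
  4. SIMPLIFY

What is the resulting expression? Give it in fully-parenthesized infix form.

Start: ((9+2)+((b*3)*((1*7)+(2*2))))
Apply SIMPLIFY at L (target: (9+2)): ((9+2)+((b*3)*((1*7)+(2*2)))) -> (11+((b*3)*((1*7)+(2*2))))
Apply SIMPLIFY at RRL (target: (1*7)): (11+((b*3)*((1*7)+(2*2)))) -> (11+((b*3)*(7+(2*2))))
Apply DISTRIBUTE at R (target: ((b*3)*(7+(2*2)))): (11+((b*3)*(7+(2*2)))) -> (11+(((b*3)*7)+((b*3)*(2*2))))
Apply SIMPLIFY at RRR (target: (2*2)): (11+(((b*3)*7)+((b*3)*(2*2)))) -> (11+(((b*3)*7)+((b*3)*4)))

Answer: (11+(((b*3)*7)+((b*3)*4)))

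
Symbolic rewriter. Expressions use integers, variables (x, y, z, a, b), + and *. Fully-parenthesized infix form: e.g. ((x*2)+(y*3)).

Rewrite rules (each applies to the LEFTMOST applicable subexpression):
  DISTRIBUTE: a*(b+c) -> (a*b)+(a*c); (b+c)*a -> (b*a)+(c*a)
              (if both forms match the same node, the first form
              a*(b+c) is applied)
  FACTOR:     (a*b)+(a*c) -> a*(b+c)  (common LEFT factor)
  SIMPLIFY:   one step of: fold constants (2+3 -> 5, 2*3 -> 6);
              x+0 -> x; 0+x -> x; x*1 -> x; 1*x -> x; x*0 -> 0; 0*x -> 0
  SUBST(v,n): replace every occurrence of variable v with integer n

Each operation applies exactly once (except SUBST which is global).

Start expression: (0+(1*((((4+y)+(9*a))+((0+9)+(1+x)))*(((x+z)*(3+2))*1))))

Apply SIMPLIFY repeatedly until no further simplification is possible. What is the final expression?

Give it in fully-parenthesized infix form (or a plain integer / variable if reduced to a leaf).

Answer: ((((4+y)+(9*a))+(9+(1+x)))*((x+z)*5))

Derivation:
Start: (0+(1*((((4+y)+(9*a))+((0+9)+(1+x)))*(((x+z)*(3+2))*1))))
Step 1: at root: (0+(1*((((4+y)+(9*a))+((0+9)+(1+x)))*(((x+z)*(3+2))*1)))) -> (1*((((4+y)+(9*a))+((0+9)+(1+x)))*(((x+z)*(3+2))*1))); overall: (0+(1*((((4+y)+(9*a))+((0+9)+(1+x)))*(((x+z)*(3+2))*1)))) -> (1*((((4+y)+(9*a))+((0+9)+(1+x)))*(((x+z)*(3+2))*1)))
Step 2: at root: (1*((((4+y)+(9*a))+((0+9)+(1+x)))*(((x+z)*(3+2))*1))) -> ((((4+y)+(9*a))+((0+9)+(1+x)))*(((x+z)*(3+2))*1)); overall: (1*((((4+y)+(9*a))+((0+9)+(1+x)))*(((x+z)*(3+2))*1))) -> ((((4+y)+(9*a))+((0+9)+(1+x)))*(((x+z)*(3+2))*1))
Step 3: at LRL: (0+9) -> 9; overall: ((((4+y)+(9*a))+((0+9)+(1+x)))*(((x+z)*(3+2))*1)) -> ((((4+y)+(9*a))+(9+(1+x)))*(((x+z)*(3+2))*1))
Step 4: at R: (((x+z)*(3+2))*1) -> ((x+z)*(3+2)); overall: ((((4+y)+(9*a))+(9+(1+x)))*(((x+z)*(3+2))*1)) -> ((((4+y)+(9*a))+(9+(1+x)))*((x+z)*(3+2)))
Step 5: at RR: (3+2) -> 5; overall: ((((4+y)+(9*a))+(9+(1+x)))*((x+z)*(3+2))) -> ((((4+y)+(9*a))+(9+(1+x)))*((x+z)*5))
Fixed point: ((((4+y)+(9*a))+(9+(1+x)))*((x+z)*5))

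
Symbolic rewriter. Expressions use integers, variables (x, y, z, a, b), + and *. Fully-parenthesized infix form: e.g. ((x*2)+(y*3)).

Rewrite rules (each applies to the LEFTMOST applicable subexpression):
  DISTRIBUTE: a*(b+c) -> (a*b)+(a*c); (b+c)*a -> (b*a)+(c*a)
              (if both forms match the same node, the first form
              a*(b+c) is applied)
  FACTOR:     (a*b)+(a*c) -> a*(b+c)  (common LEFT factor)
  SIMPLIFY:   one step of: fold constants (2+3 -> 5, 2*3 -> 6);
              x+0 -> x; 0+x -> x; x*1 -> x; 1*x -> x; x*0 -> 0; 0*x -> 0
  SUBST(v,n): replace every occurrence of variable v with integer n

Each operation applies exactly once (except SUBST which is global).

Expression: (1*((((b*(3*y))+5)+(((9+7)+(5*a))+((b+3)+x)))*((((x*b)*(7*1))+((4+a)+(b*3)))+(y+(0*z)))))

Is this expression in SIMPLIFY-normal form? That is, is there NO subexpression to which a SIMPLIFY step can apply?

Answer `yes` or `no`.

Answer: no

Derivation:
Expression: (1*((((b*(3*y))+5)+(((9+7)+(5*a))+((b+3)+x)))*((((x*b)*(7*1))+((4+a)+(b*3)))+(y+(0*z)))))
Scanning for simplifiable subexpressions (pre-order)...
  at root: (1*((((b*(3*y))+5)+(((9+7)+(5*a))+((b+3)+x)))*((((x*b)*(7*1))+((4+a)+(b*3)))+(y+(0*z))))) (SIMPLIFIABLE)
  at R: ((((b*(3*y))+5)+(((9+7)+(5*a))+((b+3)+x)))*((((x*b)*(7*1))+((4+a)+(b*3)))+(y+(0*z)))) (not simplifiable)
  at RL: (((b*(3*y))+5)+(((9+7)+(5*a))+((b+3)+x))) (not simplifiable)
  at RLL: ((b*(3*y))+5) (not simplifiable)
  at RLLL: (b*(3*y)) (not simplifiable)
  at RLLLR: (3*y) (not simplifiable)
  at RLR: (((9+7)+(5*a))+((b+3)+x)) (not simplifiable)
  at RLRL: ((9+7)+(5*a)) (not simplifiable)
  at RLRLL: (9+7) (SIMPLIFIABLE)
  at RLRLR: (5*a) (not simplifiable)
  at RLRR: ((b+3)+x) (not simplifiable)
  at RLRRL: (b+3) (not simplifiable)
  at RR: ((((x*b)*(7*1))+((4+a)+(b*3)))+(y+(0*z))) (not simplifiable)
  at RRL: (((x*b)*(7*1))+((4+a)+(b*3))) (not simplifiable)
  at RRLL: ((x*b)*(7*1)) (not simplifiable)
  at RRLLL: (x*b) (not simplifiable)
  at RRLLR: (7*1) (SIMPLIFIABLE)
  at RRLR: ((4+a)+(b*3)) (not simplifiable)
  at RRLRL: (4+a) (not simplifiable)
  at RRLRR: (b*3) (not simplifiable)
  at RRR: (y+(0*z)) (not simplifiable)
  at RRRR: (0*z) (SIMPLIFIABLE)
Found simplifiable subexpr at path root: (1*((((b*(3*y))+5)+(((9+7)+(5*a))+((b+3)+x)))*((((x*b)*(7*1))+((4+a)+(b*3)))+(y+(0*z)))))
One SIMPLIFY step would give: ((((b*(3*y))+5)+(((9+7)+(5*a))+((b+3)+x)))*((((x*b)*(7*1))+((4+a)+(b*3)))+(y+(0*z))))
-> NOT in normal form.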